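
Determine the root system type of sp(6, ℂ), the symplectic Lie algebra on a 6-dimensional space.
This is sp(6), which has dimension 6(6+1)/2 = 21 and rank 6/2 = 3. In the classification of classical Lie algebras, the symplectic algebra sp(2n) has type C_n; here n = 3, so the Dynkin diagram is a chain of 3 nodes with a double edge at one end; the terminal node there is the unique long simple root (C_3). Hence the type is C_3.

C_3 (sp(6))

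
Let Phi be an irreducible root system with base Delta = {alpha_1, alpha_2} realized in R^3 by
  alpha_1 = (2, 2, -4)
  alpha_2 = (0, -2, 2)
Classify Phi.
G2

Compute the Cartan integers a_ij = 2(alpha_i, alpha_j)/(alpha_j, alpha_j); the resulting 2x2 Cartan matrix is
[[2, -3], [-1, 2]].
The roots have two lengths (squared-length ratio 3:1); the short ones are alpha_{2}. The associated Dynkin diagram is two nodes joined by a triple edge (G_2), so the type is G_2.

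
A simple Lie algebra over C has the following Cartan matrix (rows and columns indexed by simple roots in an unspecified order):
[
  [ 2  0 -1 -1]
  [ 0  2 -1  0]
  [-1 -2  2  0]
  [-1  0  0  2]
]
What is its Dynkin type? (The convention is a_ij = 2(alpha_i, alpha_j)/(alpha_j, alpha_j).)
type B_4

The matrix has rank 4 with 2's on the diagonal. Reading the off-diagonal entries as Dynkin edges (a single edge where a_ij = a_ji = -1; a double or triple edge where a_ij * a_ji = 2 or 3), the diagram is a chain of 4 nodes with a double edge at one end; the terminal node there is the unique short simple root (B_4). One simple-root ordering that puts it in standard form is (alpha_4, alpha_1, alpha_3, alpha_2). So the algebra is type B_4, i.e. so(9).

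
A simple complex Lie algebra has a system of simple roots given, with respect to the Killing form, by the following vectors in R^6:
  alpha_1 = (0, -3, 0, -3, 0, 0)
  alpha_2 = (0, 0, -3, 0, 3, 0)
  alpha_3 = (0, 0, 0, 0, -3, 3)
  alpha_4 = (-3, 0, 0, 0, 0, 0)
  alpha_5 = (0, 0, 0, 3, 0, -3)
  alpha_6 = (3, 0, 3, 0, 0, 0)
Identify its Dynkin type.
B_6 (so(13))

Compute the Cartan integers a_ij = 2(alpha_i, alpha_j)/(alpha_j, alpha_j); the resulting 6x6 Cartan matrix is
[[2, 0, 0, 0, -1, 0], [0, 2, -1, 0, 0, -1], [0, -1, 2, 0, -1, 0], [0, 0, 0, 2, 0, -1], [-1, 0, -1, 0, 2, 0], [0, -1, 0, -2, 0, 2]].
The roots have two lengths (squared-length ratio 2:1); the short ones are alpha_{4}. The associated Dynkin diagram is a chain of 6 nodes with a double edge at one end; the terminal node there is the unique short simple root (B_6), so the type is B_6 (the algebra so(13)).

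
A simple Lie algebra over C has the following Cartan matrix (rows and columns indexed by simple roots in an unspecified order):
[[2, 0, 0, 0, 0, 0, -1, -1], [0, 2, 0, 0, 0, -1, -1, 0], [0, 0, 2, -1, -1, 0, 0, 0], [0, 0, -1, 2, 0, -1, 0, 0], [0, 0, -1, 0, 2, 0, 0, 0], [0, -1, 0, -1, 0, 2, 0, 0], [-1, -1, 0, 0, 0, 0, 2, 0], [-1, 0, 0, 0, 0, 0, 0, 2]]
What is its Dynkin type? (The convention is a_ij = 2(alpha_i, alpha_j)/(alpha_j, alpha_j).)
A_8

The matrix has rank 8 with 2's on the diagonal. Reading the off-diagonal entries as Dynkin edges (a single edge where a_ij = a_ji = -1; a double or triple edge where a_ij * a_ji = 2 or 3), the diagram is a chain of 8 nodes with single edges (A_8). One simple-root ordering that puts it in standard form is (alpha_8, alpha_1, alpha_7, alpha_2, alpha_6, alpha_4, alpha_3, alpha_5). So the algebra is type A_8, i.e. sl(9).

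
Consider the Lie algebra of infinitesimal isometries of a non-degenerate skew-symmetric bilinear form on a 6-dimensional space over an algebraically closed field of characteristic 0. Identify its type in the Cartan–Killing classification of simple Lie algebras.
C_3 (sp(6))

This is sp(6), which has dimension 6(6+1)/2 = 21 and rank 6/2 = 3. In the classification of classical Lie algebras, the symplectic algebra sp(2n) has type C_n; here n = 3, so the Dynkin diagram is a chain of 3 nodes with a double edge at one end; the terminal node there is the unique long simple root (C_3). Hence the type is C_3.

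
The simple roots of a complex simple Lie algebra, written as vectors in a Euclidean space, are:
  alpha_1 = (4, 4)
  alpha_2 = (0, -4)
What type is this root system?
Compute the Cartan integers a_ij = 2(alpha_i, alpha_j)/(alpha_j, alpha_j); the resulting 2x2 Cartan matrix is
[[2, -2], [-1, 2]].
The roots have two lengths (squared-length ratio 2:1); the short ones are alpha_{2}. The associated Dynkin diagram is a chain of 2 nodes with a double edge at one end; the terminal node there is the unique short simple root (B_2), so the type is B_2 (the algebra so(5)).

type B_2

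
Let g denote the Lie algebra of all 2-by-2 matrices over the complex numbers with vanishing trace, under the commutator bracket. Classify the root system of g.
A_1

This is sl(2), which has dimension 2^2 - 1 = 3 and rank 2 - 1 = 1 (a Cartan subalgebra is the diagonal traceless matrices). In the classification of classical Lie algebras, the special linear algebra sl(n+1) has type A_n; here n = 1, so the Dynkin diagram is a chain of 1 nodes with single edges (A_1). Hence the type is A_1.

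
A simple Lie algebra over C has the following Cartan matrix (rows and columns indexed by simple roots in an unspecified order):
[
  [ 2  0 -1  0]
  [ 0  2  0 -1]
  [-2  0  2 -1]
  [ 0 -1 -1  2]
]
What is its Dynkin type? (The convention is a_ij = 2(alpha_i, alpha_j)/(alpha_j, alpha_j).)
type B_4

The matrix has rank 4 with 2's on the diagonal. Reading the off-diagonal entries as Dynkin edges (a single edge where a_ij = a_ji = -1; a double or triple edge where a_ij * a_ji = 2 or 3), the diagram is a chain of 4 nodes with a double edge at one end; the terminal node there is the unique short simple root (B_4). One simple-root ordering that puts it in standard form is (alpha_2, alpha_4, alpha_3, alpha_1). So the algebra is type B_4, i.e. so(9).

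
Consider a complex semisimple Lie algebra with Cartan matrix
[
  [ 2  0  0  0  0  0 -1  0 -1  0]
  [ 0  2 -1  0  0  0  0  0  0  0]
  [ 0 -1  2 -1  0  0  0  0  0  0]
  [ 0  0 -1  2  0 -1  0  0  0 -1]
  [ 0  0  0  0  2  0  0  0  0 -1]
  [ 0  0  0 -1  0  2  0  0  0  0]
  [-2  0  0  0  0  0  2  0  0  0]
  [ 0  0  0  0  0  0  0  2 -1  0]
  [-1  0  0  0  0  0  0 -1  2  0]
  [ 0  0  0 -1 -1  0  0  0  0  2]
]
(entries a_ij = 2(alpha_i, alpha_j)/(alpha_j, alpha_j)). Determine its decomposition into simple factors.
C_4 (sp(8)) ⊕ E_6

The diagram associated to this matrix has two connected components: the simple roots {alpha_1, alpha_7, alpha_8, alpha_9} form a chain of 4 nodes with a double edge at one end; the terminal node there is the unique long simple root (C_4), and {alpha_2, alpha_3, alpha_4, alpha_5, alpha_6, alpha_10} form a chain of 5 nodes with one extra node attached to the third node from one end (E_6). A semisimple Lie algebra decomposes uniquely as the direct sum of simple ideals, one per connected component of its Dynkin diagram, so g ≅ C_4 ⊕ E_6 (dimension 36 + 78 = 114).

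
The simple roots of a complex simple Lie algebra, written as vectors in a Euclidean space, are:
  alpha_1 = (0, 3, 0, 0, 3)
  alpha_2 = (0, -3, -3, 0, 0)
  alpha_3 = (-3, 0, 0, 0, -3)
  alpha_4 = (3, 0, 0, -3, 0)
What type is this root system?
A_4 (sl(5))

Compute the Cartan integers a_ij = 2(alpha_i, alpha_j)/(alpha_j, alpha_j); the resulting 4x4 Cartan matrix is
[[2, -1, -1, 0], [-1, 2, 0, 0], [-1, 0, 2, -1], [0, 0, -1, 2]].
All simple roots have the same length, so the diagram is simply laced. The associated Dynkin diagram is a chain of 4 nodes with single edges (A_4), so the type is A_4 (the algebra sl(5)).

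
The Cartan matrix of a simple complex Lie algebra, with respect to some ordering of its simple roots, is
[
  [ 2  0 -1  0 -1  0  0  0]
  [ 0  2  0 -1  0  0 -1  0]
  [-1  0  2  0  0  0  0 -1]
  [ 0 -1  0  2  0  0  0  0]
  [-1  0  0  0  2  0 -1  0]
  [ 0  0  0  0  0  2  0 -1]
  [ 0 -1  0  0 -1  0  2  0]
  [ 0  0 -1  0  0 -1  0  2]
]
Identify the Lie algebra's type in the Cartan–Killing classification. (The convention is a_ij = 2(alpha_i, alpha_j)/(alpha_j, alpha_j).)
The matrix has rank 8 with 2's on the diagonal. Reading the off-diagonal entries as Dynkin edges (a single edge where a_ij = a_ji = -1; a double or triple edge where a_ij * a_ji = 2 or 3), the diagram is a chain of 8 nodes with single edges (A_8). One simple-root ordering that puts it in standard form is (alpha_6, alpha_8, alpha_3, alpha_1, alpha_5, alpha_7, alpha_2, alpha_4). So the algebra is type A_8, i.e. sl(9).

A8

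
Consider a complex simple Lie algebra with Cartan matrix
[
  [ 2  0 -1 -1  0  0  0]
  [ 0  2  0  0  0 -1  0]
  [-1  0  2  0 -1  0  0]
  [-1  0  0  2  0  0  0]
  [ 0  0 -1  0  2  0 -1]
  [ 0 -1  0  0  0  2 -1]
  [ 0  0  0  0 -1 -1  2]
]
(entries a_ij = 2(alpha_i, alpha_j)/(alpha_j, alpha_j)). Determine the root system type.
The matrix has rank 7 with 2's on the diagonal. Reading the off-diagonal entries as Dynkin edges (a single edge where a_ij = a_ji = -1; a double or triple edge where a_ij * a_ji = 2 or 3), the diagram is a chain of 7 nodes with single edges (A_7). One simple-root ordering that puts it in standard form is (alpha_4, alpha_1, alpha_3, alpha_5, alpha_7, alpha_6, alpha_2). So the algebra is type A_7, i.e. sl(8).

A_7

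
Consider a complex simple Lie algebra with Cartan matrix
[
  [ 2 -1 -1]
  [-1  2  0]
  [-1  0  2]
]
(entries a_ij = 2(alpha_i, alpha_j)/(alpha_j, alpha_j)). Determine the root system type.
A_3

The matrix has rank 3 with 2's on the diagonal. Reading the off-diagonal entries as Dynkin edges (a single edge where a_ij = a_ji = -1; a double or triple edge where a_ij * a_ji = 2 or 3), the diagram is a chain of 3 nodes with single edges (A_3). One simple-root ordering that puts it in standard form is (alpha_3, alpha_1, alpha_2). So the algebra is type A_3, i.e. sl(4).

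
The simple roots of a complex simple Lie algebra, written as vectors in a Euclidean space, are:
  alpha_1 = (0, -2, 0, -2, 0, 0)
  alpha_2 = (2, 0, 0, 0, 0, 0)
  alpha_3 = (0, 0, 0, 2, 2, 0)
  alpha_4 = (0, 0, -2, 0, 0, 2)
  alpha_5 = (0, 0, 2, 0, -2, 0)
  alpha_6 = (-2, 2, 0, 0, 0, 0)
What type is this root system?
B6

Compute the Cartan integers a_ij = 2(alpha_i, alpha_j)/(alpha_j, alpha_j); the resulting 6x6 Cartan matrix is
[[2, 0, -1, 0, 0, -1], [0, 2, 0, 0, 0, -1], [-1, 0, 2, 0, -1, 0], [0, 0, 0, 2, -1, 0], [0, 0, -1, -1, 2, 0], [-1, -2, 0, 0, 0, 2]].
The roots have two lengths (squared-length ratio 2:1); the short ones are alpha_{2}. The associated Dynkin diagram is a chain of 6 nodes with a double edge at one end; the terminal node there is the unique short simple root (B_6), so the type is B_6 (the algebra so(13)).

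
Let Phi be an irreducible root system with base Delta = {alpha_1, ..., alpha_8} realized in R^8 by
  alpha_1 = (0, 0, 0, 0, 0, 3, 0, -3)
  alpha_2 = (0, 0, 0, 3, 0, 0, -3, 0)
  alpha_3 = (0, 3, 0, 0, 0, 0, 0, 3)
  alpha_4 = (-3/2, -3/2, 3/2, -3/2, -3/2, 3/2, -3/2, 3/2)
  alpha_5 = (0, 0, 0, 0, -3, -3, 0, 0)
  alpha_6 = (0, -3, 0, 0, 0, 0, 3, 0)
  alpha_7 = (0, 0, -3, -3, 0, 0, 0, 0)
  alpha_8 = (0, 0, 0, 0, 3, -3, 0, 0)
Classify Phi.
Compute the Cartan integers a_ij = 2(alpha_i, alpha_j)/(alpha_j, alpha_j); the resulting 8x8 Cartan matrix is
[[2, 0, -1, 0, -1, 0, 0, -1], [0, 2, 0, 0, 0, -1, -1, 0], [-1, 0, 2, 0, 0, -1, 0, 0], [0, 0, 0, 2, 0, 0, 0, -1], [-1, 0, 0, 0, 2, 0, 0, 0], [0, -1, -1, 0, 0, 2, 0, 0], [0, -1, 0, 0, 0, 0, 2, 0], [-1, 0, 0, -1, 0, 0, 0, 2]].
All simple roots have the same length, so the diagram is simply laced. The associated Dynkin diagram is a chain of 7 nodes with one extra node attached to the third node from one end (E_8), so the type is E_8.

E_8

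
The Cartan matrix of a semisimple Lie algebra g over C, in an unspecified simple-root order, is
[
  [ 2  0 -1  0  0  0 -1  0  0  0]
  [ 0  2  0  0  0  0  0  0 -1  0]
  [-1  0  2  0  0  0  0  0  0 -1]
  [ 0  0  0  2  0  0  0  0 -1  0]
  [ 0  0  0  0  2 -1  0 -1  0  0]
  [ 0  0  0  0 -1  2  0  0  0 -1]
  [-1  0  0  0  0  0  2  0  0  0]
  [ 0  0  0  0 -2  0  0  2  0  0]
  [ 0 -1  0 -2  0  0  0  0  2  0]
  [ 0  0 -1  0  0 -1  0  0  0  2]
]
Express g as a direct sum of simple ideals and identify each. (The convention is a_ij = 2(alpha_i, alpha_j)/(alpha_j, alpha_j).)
B_3 (so(7)) ⊕ C_7 (sp(14))

The diagram associated to this matrix has two connected components: the simple roots {alpha_2, alpha_4, alpha_9} form a chain of 3 nodes with a double edge at one end; the terminal node there is the unique short simple root (B_3), and {alpha_1, alpha_3, alpha_5, alpha_6, alpha_7, alpha_8, alpha_10} form a chain of 7 nodes with a double edge at one end; the terminal node there is the unique long simple root (C_7). A semisimple Lie algebra decomposes uniquely as the direct sum of simple ideals, one per connected component of its Dynkin diagram, so g ≅ B_3 ⊕ C_7 (dimension 21 + 105 = 126).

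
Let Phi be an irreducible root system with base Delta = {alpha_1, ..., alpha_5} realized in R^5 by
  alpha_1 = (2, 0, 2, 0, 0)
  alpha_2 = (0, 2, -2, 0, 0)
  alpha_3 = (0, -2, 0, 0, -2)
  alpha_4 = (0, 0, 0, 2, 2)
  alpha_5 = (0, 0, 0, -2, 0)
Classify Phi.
Compute the Cartan integers a_ij = 2(alpha_i, alpha_j)/(alpha_j, alpha_j); the resulting 5x5 Cartan matrix is
[[2, -1, 0, 0, 0], [-1, 2, -1, 0, 0], [0, -1, 2, -1, 0], [0, 0, -1, 2, -2], [0, 0, 0, -1, 2]].
The roots have two lengths (squared-length ratio 2:1); the short ones are alpha_{5}. The associated Dynkin diagram is a chain of 5 nodes with a double edge at one end; the terminal node there is the unique short simple root (B_5), so the type is B_5 (the algebra so(11)).

B_5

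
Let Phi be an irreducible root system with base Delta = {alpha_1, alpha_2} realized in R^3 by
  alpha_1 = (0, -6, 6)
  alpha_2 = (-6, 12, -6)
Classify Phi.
Compute the Cartan integers a_ij = 2(alpha_i, alpha_j)/(alpha_j, alpha_j); the resulting 2x2 Cartan matrix is
[[2, -1], [-3, 2]].
The roots have two lengths (squared-length ratio 3:1); the short ones are alpha_{1}. The associated Dynkin diagram is two nodes joined by a triple edge (G_2), so the type is G_2.

type G_2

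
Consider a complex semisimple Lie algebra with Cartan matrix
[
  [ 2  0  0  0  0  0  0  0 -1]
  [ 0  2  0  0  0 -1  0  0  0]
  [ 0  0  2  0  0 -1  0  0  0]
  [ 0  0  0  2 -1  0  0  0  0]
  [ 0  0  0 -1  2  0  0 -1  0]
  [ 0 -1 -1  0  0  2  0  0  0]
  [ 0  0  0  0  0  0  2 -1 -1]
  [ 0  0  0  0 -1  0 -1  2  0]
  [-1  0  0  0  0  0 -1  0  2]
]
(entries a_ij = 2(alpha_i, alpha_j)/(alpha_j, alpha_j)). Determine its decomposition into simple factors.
The diagram associated to this matrix has two connected components: the simple roots {alpha_2, alpha_3, alpha_6} form a chain of 3 nodes with single edges (A_3), and {alpha_1, alpha_4, alpha_5, alpha_7, alpha_8, alpha_9} form a chain of 6 nodes with single edges (A_6). A semisimple Lie algebra decomposes uniquely as the direct sum of simple ideals, one per connected component of its Dynkin diagram, so g ≅ A_3 ⊕ A_6 (dimension 15 + 48 = 63).

A_3 (sl(4)) ⊕ A_6 (sl(7))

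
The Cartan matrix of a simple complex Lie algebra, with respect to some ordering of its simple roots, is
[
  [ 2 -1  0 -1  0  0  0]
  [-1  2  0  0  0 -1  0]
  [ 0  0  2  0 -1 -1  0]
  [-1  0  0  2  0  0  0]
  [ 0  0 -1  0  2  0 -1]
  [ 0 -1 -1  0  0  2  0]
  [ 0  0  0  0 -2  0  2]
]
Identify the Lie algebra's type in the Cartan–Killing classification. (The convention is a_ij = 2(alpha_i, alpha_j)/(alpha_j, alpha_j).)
The matrix has rank 7 with 2's on the diagonal. Reading the off-diagonal entries as Dynkin edges (a single edge where a_ij = a_ji = -1; a double or triple edge where a_ij * a_ji = 2 or 3), the diagram is a chain of 7 nodes with a double edge at one end; the terminal node there is the unique long simple root (C_7). One simple-root ordering that puts it in standard form is (alpha_4, alpha_1, alpha_2, alpha_6, alpha_3, alpha_5, alpha_7). So the algebra is type C_7, i.e. sp(14).

C7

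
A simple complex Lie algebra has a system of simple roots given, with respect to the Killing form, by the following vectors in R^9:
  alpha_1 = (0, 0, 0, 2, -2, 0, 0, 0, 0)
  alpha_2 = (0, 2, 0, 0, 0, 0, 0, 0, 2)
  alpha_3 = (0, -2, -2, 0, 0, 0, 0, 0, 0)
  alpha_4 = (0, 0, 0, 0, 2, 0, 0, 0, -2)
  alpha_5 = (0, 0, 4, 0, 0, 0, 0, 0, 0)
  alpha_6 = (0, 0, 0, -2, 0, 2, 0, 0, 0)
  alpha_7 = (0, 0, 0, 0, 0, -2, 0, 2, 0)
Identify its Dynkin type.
Compute the Cartan integers a_ij = 2(alpha_i, alpha_j)/(alpha_j, alpha_j); the resulting 7x7 Cartan matrix is
[[2, 0, 0, -1, 0, -1, 0], [0, 2, -1, -1, 0, 0, 0], [0, -1, 2, 0, -1, 0, 0], [-1, -1, 0, 2, 0, 0, 0], [0, 0, -2, 0, 2, 0, 0], [-1, 0, 0, 0, 0, 2, -1], [0, 0, 0, 0, 0, -1, 2]].
The roots have two lengths (squared-length ratio 2:1); the short ones are alpha_{1,2,3,4,6,7}. The associated Dynkin diagram is a chain of 7 nodes with a double edge at one end; the terminal node there is the unique long simple root (C_7), so the type is C_7 (the algebra sp(14)).

type C_7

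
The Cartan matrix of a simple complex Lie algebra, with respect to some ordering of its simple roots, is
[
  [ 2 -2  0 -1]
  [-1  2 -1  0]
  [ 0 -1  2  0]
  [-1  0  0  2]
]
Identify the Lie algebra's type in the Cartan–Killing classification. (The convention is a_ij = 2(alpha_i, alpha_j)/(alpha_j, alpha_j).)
The matrix has rank 4 with 2's on the diagonal. Reading the off-diagonal entries as Dynkin edges (a single edge where a_ij = a_ji = -1; a double or triple edge where a_ij * a_ji = 2 or 3), the diagram is a chain of 4 nodes with a double edge between the middle two (F_4). One simple-root ordering that puts it in standard form is (alpha_4, alpha_1, alpha_2, alpha_3). So the algebra is type F_4.

type F_4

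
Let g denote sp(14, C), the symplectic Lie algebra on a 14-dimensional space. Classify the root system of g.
C7

This is sp(14), which has dimension 14(14+1)/2 = 105 and rank 14/2 = 7. In the classification of classical Lie algebras, the symplectic algebra sp(2n) has type C_n; here n = 7, so the Dynkin diagram is a chain of 7 nodes with a double edge at one end; the terminal node there is the unique long simple root (C_7). Hence the type is C_7.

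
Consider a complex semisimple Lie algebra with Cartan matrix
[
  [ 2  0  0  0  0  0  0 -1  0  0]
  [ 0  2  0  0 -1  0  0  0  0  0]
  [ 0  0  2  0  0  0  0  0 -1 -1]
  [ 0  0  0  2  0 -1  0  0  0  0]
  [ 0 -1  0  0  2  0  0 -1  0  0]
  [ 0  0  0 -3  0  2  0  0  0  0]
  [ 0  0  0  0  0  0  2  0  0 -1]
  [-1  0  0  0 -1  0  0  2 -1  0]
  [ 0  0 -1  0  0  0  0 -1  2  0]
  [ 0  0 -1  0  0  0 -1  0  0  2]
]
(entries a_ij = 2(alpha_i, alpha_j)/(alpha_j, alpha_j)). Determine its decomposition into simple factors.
type E_8 + type G_2

The diagram associated to this matrix has two connected components: the simple roots {alpha_1, alpha_2, alpha_3, alpha_5, alpha_7, alpha_8, alpha_9, alpha_10} form a chain of 7 nodes with one extra node attached to the third node from one end (E_8), and {alpha_4, alpha_6} form two nodes joined by a triple edge (G_2). A semisimple Lie algebra decomposes uniquely as the direct sum of simple ideals, one per connected component of its Dynkin diagram, so g ≅ E_8 ⊕ G_2 (dimension 248 + 14 = 262).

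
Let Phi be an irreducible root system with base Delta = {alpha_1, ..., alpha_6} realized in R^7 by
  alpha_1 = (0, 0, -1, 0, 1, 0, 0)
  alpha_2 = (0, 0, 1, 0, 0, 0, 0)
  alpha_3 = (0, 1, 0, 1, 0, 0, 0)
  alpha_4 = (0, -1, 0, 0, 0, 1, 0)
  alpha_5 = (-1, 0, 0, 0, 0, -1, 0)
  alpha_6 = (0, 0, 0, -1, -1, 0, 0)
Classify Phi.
type B_6

Compute the Cartan integers a_ij = 2(alpha_i, alpha_j)/(alpha_j, alpha_j); the resulting 6x6 Cartan matrix is
[[2, -2, 0, 0, 0, -1], [-1, 2, 0, 0, 0, 0], [0, 0, 2, -1, 0, -1], [0, 0, -1, 2, -1, 0], [0, 0, 0, -1, 2, 0], [-1, 0, -1, 0, 0, 2]].
The roots have two lengths (squared-length ratio 2:1); the short ones are alpha_{2}. The associated Dynkin diagram is a chain of 6 nodes with a double edge at one end; the terminal node there is the unique short simple root (B_6), so the type is B_6 (the algebra so(13)).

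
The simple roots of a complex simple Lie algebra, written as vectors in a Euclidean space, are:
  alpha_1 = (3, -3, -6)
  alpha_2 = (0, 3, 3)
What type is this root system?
Compute the Cartan integers a_ij = 2(alpha_i, alpha_j)/(alpha_j, alpha_j); the resulting 2x2 Cartan matrix is
[[2, -3], [-1, 2]].
The roots have two lengths (squared-length ratio 3:1); the short ones are alpha_{2}. The associated Dynkin diagram is two nodes joined by a triple edge (G_2), so the type is G_2.

type G_2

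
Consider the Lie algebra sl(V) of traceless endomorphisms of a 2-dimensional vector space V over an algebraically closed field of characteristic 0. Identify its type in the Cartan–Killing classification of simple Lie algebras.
A1

This is sl(2), which has dimension 2^2 - 1 = 3 and rank 2 - 1 = 1 (a Cartan subalgebra is the diagonal traceless matrices). In the classification of classical Lie algebras, the special linear algebra sl(n+1) has type A_n; here n = 1, so the Dynkin diagram is a chain of 1 nodes with single edges (A_1). Hence the type is A_1.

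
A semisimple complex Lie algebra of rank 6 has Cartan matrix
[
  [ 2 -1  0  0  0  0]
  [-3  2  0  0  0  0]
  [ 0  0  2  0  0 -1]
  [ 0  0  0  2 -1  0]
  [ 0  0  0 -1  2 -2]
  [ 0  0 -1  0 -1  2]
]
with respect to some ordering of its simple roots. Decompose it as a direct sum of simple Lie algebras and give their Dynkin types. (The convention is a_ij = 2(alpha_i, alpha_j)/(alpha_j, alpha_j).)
type F_4 + type G_2

The diagram associated to this matrix has two connected components: the simple roots {alpha_3, alpha_4, alpha_5, alpha_6} form a chain of 4 nodes with a double edge between the middle two (F_4), and {alpha_1, alpha_2} form two nodes joined by a triple edge (G_2). A semisimple Lie algebra decomposes uniquely as the direct sum of simple ideals, one per connected component of its Dynkin diagram, so g ≅ F_4 ⊕ G_2 (dimension 52 + 14 = 66).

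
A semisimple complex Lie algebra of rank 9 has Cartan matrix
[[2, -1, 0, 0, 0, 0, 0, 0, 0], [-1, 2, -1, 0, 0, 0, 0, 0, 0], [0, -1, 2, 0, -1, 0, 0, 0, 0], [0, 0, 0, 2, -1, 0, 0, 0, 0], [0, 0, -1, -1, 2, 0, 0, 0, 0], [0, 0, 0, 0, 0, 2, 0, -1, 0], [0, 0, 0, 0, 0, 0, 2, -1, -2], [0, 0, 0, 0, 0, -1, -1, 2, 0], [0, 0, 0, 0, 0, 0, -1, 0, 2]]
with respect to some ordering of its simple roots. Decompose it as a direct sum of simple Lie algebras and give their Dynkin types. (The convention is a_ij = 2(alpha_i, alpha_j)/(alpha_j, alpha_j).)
The diagram associated to this matrix has two connected components: the simple roots {alpha_1, alpha_2, alpha_3, alpha_4, alpha_5} form a chain of 5 nodes with single edges (A_5), and {alpha_6, alpha_7, alpha_8, alpha_9} form a chain of 4 nodes with a double edge at one end; the terminal node there is the unique short simple root (B_4). A semisimple Lie algebra decomposes uniquely as the direct sum of simple ideals, one per connected component of its Dynkin diagram, so g ≅ A_5 ⊕ B_4 (dimension 35 + 36 = 71).

A_5 ⊕ B_4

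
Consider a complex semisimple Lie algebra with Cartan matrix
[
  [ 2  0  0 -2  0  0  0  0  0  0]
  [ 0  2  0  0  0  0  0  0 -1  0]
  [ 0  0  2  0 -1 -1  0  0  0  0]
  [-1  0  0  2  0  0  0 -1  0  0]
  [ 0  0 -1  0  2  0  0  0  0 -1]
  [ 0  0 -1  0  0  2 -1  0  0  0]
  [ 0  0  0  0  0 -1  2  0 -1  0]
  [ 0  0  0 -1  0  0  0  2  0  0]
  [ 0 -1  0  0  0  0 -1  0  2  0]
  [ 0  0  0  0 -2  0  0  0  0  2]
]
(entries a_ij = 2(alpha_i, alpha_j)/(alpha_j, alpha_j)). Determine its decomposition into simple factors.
The diagram associated to this matrix has two connected components: the simple roots {alpha_1, alpha_4, alpha_8} form a chain of 3 nodes with a double edge at one end; the terminal node there is the unique long simple root (C_3), and {alpha_2, alpha_3, alpha_5, alpha_6, alpha_7, alpha_9, alpha_10} form a chain of 7 nodes with a double edge at one end; the terminal node there is the unique long simple root (C_7). A semisimple Lie algebra decomposes uniquely as the direct sum of simple ideals, one per connected component of its Dynkin diagram, so g ≅ C_3 ⊕ C_7 (dimension 21 + 105 = 126).

C3 + C7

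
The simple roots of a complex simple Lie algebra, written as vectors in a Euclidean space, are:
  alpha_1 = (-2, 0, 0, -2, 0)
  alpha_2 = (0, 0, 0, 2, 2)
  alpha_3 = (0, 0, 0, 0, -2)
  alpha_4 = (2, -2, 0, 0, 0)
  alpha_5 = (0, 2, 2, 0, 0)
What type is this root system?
B_5 (so(11))

Compute the Cartan integers a_ij = 2(alpha_i, alpha_j)/(alpha_j, alpha_j); the resulting 5x5 Cartan matrix is
[[2, -1, 0, -1, 0], [-1, 2, -2, 0, 0], [0, -1, 2, 0, 0], [-1, 0, 0, 2, -1], [0, 0, 0, -1, 2]].
The roots have two lengths (squared-length ratio 2:1); the short ones are alpha_{3}. The associated Dynkin diagram is a chain of 5 nodes with a double edge at one end; the terminal node there is the unique short simple root (B_5), so the type is B_5 (the algebra so(11)).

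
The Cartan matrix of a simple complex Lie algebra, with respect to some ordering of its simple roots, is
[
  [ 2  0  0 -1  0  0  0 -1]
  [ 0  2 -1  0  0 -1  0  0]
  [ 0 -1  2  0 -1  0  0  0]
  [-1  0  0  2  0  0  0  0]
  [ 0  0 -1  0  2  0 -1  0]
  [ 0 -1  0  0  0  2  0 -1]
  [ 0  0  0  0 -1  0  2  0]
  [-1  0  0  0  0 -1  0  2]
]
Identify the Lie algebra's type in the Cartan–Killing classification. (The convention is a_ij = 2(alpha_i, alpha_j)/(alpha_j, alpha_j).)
The matrix has rank 8 with 2's on the diagonal. Reading the off-diagonal entries as Dynkin edges (a single edge where a_ij = a_ji = -1; a double or triple edge where a_ij * a_ji = 2 or 3), the diagram is a chain of 8 nodes with single edges (A_8). One simple-root ordering that puts it in standard form is (alpha_7, alpha_5, alpha_3, alpha_2, alpha_6, alpha_8, alpha_1, alpha_4). So the algebra is type A_8, i.e. sl(9).

A_8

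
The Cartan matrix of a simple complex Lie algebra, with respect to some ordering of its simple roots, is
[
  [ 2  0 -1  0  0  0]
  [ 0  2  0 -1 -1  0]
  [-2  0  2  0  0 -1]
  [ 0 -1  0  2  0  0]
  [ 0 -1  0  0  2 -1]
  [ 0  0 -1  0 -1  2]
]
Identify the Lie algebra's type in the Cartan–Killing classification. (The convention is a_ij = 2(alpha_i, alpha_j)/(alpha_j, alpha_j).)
The matrix has rank 6 with 2's on the diagonal. Reading the off-diagonal entries as Dynkin edges (a single edge where a_ij = a_ji = -1; a double or triple edge where a_ij * a_ji = 2 or 3), the diagram is a chain of 6 nodes with a double edge at one end; the terminal node there is the unique short simple root (B_6). One simple-root ordering that puts it in standard form is (alpha_4, alpha_2, alpha_5, alpha_6, alpha_3, alpha_1). So the algebra is type B_6, i.e. so(13).

type B_6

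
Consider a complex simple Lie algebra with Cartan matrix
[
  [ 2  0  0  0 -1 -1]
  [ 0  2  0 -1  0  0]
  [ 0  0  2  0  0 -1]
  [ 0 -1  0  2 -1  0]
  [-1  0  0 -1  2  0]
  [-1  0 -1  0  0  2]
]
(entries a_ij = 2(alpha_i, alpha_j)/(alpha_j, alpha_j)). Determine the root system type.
The matrix has rank 6 with 2's on the diagonal. Reading the off-diagonal entries as Dynkin edges (a single edge where a_ij = a_ji = -1; a double or triple edge where a_ij * a_ji = 2 or 3), the diagram is a chain of 6 nodes with single edges (A_6). One simple-root ordering that puts it in standard form is (alpha_2, alpha_4, alpha_5, alpha_1, alpha_6, alpha_3). So the algebra is type A_6, i.e. sl(7).

A6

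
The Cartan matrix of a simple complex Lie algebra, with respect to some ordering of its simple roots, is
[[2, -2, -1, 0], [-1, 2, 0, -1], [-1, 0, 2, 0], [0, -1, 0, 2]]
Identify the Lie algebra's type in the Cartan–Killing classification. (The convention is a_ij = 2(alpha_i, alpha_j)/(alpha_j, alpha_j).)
The matrix has rank 4 with 2's on the diagonal. Reading the off-diagonal entries as Dynkin edges (a single edge where a_ij = a_ji = -1; a double or triple edge where a_ij * a_ji = 2 or 3), the diagram is a chain of 4 nodes with a double edge between the middle two (F_4). One simple-root ordering that puts it in standard form is (alpha_3, alpha_1, alpha_2, alpha_4). So the algebra is type F_4.

F4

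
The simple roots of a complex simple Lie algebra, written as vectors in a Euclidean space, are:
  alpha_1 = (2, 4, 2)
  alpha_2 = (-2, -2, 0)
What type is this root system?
Compute the Cartan integers a_ij = 2(alpha_i, alpha_j)/(alpha_j, alpha_j); the resulting 2x2 Cartan matrix is
[[2, -3], [-1, 2]].
The roots have two lengths (squared-length ratio 3:1); the short ones are alpha_{2}. The associated Dynkin diagram is two nodes joined by a triple edge (G_2), so the type is G_2.

G2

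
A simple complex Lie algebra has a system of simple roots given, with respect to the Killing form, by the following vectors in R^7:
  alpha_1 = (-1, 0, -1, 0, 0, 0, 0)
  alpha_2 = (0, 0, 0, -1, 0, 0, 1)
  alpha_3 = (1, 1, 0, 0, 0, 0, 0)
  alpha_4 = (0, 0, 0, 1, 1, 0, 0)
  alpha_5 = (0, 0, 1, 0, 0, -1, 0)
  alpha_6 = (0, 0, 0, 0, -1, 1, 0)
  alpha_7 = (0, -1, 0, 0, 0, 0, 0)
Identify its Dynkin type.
B_7

Compute the Cartan integers a_ij = 2(alpha_i, alpha_j)/(alpha_j, alpha_j); the resulting 7x7 Cartan matrix is
[[2, 0, -1, 0, -1, 0, 0], [0, 2, 0, -1, 0, 0, 0], [-1, 0, 2, 0, 0, 0, -2], [0, -1, 0, 2, 0, -1, 0], [-1, 0, 0, 0, 2, -1, 0], [0, 0, 0, -1, -1, 2, 0], [0, 0, -1, 0, 0, 0, 2]].
The roots have two lengths (squared-length ratio 2:1); the short ones are alpha_{7}. The associated Dynkin diagram is a chain of 7 nodes with a double edge at one end; the terminal node there is the unique short simple root (B_7), so the type is B_7 (the algebra so(15)).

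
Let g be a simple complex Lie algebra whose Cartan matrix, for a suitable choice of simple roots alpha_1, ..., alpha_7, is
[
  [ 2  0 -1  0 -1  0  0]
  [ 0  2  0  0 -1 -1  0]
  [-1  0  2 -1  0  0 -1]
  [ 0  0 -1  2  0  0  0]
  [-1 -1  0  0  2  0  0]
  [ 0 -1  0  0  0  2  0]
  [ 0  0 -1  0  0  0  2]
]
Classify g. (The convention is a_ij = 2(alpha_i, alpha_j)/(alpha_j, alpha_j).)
The matrix has rank 7 with 2's on the diagonal. Reading the off-diagonal entries as Dynkin edges (a single edge where a_ij = a_ji = -1; a double or triple edge where a_ij * a_ji = 2 or 3), the diagram is a chain of 5 nodes with a fork of two nodes at one end (D_7). One simple-root ordering that puts it in standard form is (alpha_6, alpha_2, alpha_5, alpha_1, alpha_3, alpha_7, alpha_4). So the algebra is type D_7, i.e. so(14).

D7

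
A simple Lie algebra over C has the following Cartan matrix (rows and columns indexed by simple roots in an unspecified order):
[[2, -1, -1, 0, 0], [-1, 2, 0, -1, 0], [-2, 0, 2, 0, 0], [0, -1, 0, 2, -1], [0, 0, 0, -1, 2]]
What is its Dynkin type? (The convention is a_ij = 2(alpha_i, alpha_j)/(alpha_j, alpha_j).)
The matrix has rank 5 with 2's on the diagonal. Reading the off-diagonal entries as Dynkin edges (a single edge where a_ij = a_ji = -1; a double or triple edge where a_ij * a_ji = 2 or 3), the diagram is a chain of 5 nodes with a double edge at one end; the terminal node there is the unique long simple root (C_5). One simple-root ordering that puts it in standard form is (alpha_5, alpha_4, alpha_2, alpha_1, alpha_3). So the algebra is type C_5, i.e. sp(10).

C_5 (sp(10))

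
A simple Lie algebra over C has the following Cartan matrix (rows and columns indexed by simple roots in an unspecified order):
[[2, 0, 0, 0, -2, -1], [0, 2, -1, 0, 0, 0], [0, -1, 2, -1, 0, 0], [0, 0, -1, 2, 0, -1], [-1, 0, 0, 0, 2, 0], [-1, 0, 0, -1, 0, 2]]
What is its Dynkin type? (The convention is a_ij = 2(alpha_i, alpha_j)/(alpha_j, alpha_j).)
The matrix has rank 6 with 2's on the diagonal. Reading the off-diagonal entries as Dynkin edges (a single edge where a_ij = a_ji = -1; a double or triple edge where a_ij * a_ji = 2 or 3), the diagram is a chain of 6 nodes with a double edge at one end; the terminal node there is the unique short simple root (B_6). One simple-root ordering that puts it in standard form is (alpha_2, alpha_3, alpha_4, alpha_6, alpha_1, alpha_5). So the algebra is type B_6, i.e. so(13).

B_6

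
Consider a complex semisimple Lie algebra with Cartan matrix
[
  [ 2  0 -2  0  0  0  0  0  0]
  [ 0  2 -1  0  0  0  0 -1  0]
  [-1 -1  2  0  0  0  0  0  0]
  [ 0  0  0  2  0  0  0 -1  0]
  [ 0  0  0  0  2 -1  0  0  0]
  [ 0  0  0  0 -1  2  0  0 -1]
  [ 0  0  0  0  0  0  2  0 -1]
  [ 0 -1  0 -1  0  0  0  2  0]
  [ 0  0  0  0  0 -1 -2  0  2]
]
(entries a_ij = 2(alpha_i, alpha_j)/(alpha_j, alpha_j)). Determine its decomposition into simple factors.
B_4 ⊕ C_5

The diagram associated to this matrix has two connected components: the simple roots {alpha_5, alpha_6, alpha_7, alpha_9} form a chain of 4 nodes with a double edge at one end; the terminal node there is the unique short simple root (B_4), and {alpha_1, alpha_2, alpha_3, alpha_4, alpha_8} form a chain of 5 nodes with a double edge at one end; the terminal node there is the unique long simple root (C_5). A semisimple Lie algebra decomposes uniquely as the direct sum of simple ideals, one per connected component of its Dynkin diagram, so g ≅ B_4 ⊕ C_5 (dimension 36 + 55 = 91).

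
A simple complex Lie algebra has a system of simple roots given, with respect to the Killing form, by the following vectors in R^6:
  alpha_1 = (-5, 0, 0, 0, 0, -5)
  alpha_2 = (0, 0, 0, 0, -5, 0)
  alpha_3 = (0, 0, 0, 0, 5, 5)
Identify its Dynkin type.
B3

Compute the Cartan integers a_ij = 2(alpha_i, alpha_j)/(alpha_j, alpha_j); the resulting 3x3 Cartan matrix is
[[2, 0, -1], [0, 2, -1], [-1, -2, 2]].
The roots have two lengths (squared-length ratio 2:1); the short ones are alpha_{2}. The associated Dynkin diagram is a chain of 3 nodes with a double edge at one end; the terminal node there is the unique short simple root (B_3), so the type is B_3 (the algebra so(7)).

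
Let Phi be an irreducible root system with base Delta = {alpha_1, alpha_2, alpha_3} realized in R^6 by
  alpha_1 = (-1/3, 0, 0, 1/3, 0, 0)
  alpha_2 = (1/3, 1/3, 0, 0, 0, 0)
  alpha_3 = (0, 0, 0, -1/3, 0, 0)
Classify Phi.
Compute the Cartan integers a_ij = 2(alpha_i, alpha_j)/(alpha_j, alpha_j); the resulting 3x3 Cartan matrix is
[[2, -1, -2], [-1, 2, 0], [-1, 0, 2]].
The roots have two lengths (squared-length ratio 2:1); the short ones are alpha_{3}. The associated Dynkin diagram is a chain of 3 nodes with a double edge at one end; the terminal node there is the unique short simple root (B_3), so the type is B_3 (the algebra so(7)).

B_3 (so(7))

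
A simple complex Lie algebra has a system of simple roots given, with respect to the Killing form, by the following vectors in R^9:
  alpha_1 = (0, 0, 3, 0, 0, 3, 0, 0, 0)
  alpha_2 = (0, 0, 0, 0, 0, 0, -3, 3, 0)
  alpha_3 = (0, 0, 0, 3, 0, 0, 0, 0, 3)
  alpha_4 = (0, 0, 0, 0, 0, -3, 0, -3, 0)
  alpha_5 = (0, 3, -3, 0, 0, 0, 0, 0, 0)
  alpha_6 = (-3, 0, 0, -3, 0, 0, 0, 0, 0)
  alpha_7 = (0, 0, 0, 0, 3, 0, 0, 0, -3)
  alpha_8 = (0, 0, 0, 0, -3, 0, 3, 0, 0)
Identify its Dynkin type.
Compute the Cartan integers a_ij = 2(alpha_i, alpha_j)/(alpha_j, alpha_j); the resulting 8x8 Cartan matrix is
[[2, 0, 0, -1, -1, 0, 0, 0], [0, 2, 0, -1, 0, 0, 0, -1], [0, 0, 2, 0, 0, -1, -1, 0], [-1, -1, 0, 2, 0, 0, 0, 0], [-1, 0, 0, 0, 2, 0, 0, 0], [0, 0, -1, 0, 0, 2, 0, 0], [0, 0, -1, 0, 0, 0, 2, -1], [0, -1, 0, 0, 0, 0, -1, 2]].
All simple roots have the same length, so the diagram is simply laced. The associated Dynkin diagram is a chain of 8 nodes with single edges (A_8), so the type is A_8 (the algebra sl(9)).

A_8 (sl(9))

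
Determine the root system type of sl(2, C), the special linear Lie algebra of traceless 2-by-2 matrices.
This is sl(2), which has dimension 2^2 - 1 = 3 and rank 2 - 1 = 1 (a Cartan subalgebra is the diagonal traceless matrices). In the classification of classical Lie algebras, the special linear algebra sl(n+1) has type A_n; here n = 1, so the Dynkin diagram is a chain of 1 nodes with single edges (A_1). Hence the type is A_1.

A_1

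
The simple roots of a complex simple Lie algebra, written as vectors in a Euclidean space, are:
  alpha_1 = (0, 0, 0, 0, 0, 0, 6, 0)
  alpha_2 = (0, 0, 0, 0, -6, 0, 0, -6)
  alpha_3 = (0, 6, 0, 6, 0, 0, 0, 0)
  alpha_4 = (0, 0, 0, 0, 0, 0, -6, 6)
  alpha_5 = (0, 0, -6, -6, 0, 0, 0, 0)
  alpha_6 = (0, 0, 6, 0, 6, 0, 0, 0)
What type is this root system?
B6

Compute the Cartan integers a_ij = 2(alpha_i, alpha_j)/(alpha_j, alpha_j); the resulting 6x6 Cartan matrix is
[[2, 0, 0, -1, 0, 0], [0, 2, 0, -1, 0, -1], [0, 0, 2, 0, -1, 0], [-2, -1, 0, 2, 0, 0], [0, 0, -1, 0, 2, -1], [0, -1, 0, 0, -1, 2]].
The roots have two lengths (squared-length ratio 2:1); the short ones are alpha_{1}. The associated Dynkin diagram is a chain of 6 nodes with a double edge at one end; the terminal node there is the unique short simple root (B_6), so the type is B_6 (the algebra so(13)).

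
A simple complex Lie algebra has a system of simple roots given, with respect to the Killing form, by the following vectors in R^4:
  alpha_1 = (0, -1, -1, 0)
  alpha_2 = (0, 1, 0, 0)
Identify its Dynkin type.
Compute the Cartan integers a_ij = 2(alpha_i, alpha_j)/(alpha_j, alpha_j); the resulting 2x2 Cartan matrix is
[[2, -2], [-1, 2]].
The roots have two lengths (squared-length ratio 2:1); the short ones are alpha_{2}. The associated Dynkin diagram is a chain of 2 nodes with a double edge at one end; the terminal node there is the unique short simple root (B_2), so the type is B_2 (the algebra so(5)).

B2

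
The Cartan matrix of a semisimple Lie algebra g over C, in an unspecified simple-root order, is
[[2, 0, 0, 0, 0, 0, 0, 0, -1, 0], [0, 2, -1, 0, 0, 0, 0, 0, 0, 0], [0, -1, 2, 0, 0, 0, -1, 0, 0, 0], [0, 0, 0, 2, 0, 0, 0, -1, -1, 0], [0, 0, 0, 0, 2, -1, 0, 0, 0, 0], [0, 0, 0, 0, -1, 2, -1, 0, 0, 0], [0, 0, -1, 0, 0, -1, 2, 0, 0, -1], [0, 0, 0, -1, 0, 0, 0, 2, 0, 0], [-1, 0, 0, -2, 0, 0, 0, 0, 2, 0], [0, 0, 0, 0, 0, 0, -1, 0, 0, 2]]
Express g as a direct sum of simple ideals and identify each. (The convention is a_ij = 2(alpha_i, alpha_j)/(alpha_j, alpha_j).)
type E_6 ⊕ type F_4

The diagram associated to this matrix has two connected components: the simple roots {alpha_2, alpha_3, alpha_5, alpha_6, alpha_7, alpha_10} form a chain of 5 nodes with one extra node attached to the third node from one end (E_6), and {alpha_1, alpha_4, alpha_8, alpha_9} form a chain of 4 nodes with a double edge between the middle two (F_4). A semisimple Lie algebra decomposes uniquely as the direct sum of simple ideals, one per connected component of its Dynkin diagram, so g ≅ E_6 ⊕ F_4 (dimension 78 + 52 = 130).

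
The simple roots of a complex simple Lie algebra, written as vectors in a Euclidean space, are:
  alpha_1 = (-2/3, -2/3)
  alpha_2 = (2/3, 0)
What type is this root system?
type B_2

Compute the Cartan integers a_ij = 2(alpha_i, alpha_j)/(alpha_j, alpha_j); the resulting 2x2 Cartan matrix is
[[2, -2], [-1, 2]].
The roots have two lengths (squared-length ratio 2:1); the short ones are alpha_{2}. The associated Dynkin diagram is a chain of 2 nodes with a double edge at one end; the terminal node there is the unique short simple root (B_2), so the type is B_2 (the algebra so(5)).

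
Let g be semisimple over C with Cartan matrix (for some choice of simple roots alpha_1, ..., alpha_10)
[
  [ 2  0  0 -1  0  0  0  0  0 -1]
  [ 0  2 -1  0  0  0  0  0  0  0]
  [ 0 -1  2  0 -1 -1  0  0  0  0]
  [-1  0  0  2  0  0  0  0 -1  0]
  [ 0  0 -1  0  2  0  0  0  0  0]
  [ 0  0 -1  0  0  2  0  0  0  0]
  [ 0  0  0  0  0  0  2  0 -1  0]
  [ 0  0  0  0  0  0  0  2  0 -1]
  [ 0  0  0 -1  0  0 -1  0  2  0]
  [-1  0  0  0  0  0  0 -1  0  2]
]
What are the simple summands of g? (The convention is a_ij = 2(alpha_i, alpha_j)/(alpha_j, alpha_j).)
The diagram associated to this matrix has two connected components: the simple roots {alpha_1, alpha_4, alpha_7, alpha_8, alpha_9, alpha_10} form a chain of 6 nodes with single edges (A_6), and {alpha_2, alpha_3, alpha_5, alpha_6} form a chain of 2 nodes with a fork of two nodes at one end (D_4). A semisimple Lie algebra decomposes uniquely as the direct sum of simple ideals, one per connected component of its Dynkin diagram, so g ≅ A_6 ⊕ D_4 (dimension 48 + 28 = 76).

A_6 (sl(7)) + D_4 (so(8))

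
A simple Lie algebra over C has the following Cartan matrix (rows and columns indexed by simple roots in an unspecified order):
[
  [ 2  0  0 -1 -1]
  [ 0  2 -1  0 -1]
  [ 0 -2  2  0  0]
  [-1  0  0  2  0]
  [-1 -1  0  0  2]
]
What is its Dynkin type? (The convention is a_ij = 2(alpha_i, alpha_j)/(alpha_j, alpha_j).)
C_5 (sp(10))

The matrix has rank 5 with 2's on the diagonal. Reading the off-diagonal entries as Dynkin edges (a single edge where a_ij = a_ji = -1; a double or triple edge where a_ij * a_ji = 2 or 3), the diagram is a chain of 5 nodes with a double edge at one end; the terminal node there is the unique long simple root (C_5). One simple-root ordering that puts it in standard form is (alpha_4, alpha_1, alpha_5, alpha_2, alpha_3). So the algebra is type C_5, i.e. sp(10).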